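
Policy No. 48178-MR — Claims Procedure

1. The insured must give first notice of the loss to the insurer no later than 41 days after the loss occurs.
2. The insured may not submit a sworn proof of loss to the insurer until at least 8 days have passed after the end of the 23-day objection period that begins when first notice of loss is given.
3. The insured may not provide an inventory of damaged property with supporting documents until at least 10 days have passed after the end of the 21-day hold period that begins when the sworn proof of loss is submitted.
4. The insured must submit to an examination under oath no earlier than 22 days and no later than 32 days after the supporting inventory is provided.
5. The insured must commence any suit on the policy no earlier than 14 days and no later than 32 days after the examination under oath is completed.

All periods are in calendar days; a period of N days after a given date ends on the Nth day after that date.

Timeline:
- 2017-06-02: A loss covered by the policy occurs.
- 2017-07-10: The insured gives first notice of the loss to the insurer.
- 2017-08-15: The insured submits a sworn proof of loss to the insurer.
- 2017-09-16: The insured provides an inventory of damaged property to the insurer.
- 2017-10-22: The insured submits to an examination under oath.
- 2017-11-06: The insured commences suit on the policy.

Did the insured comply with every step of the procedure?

(1) due by 2017-06-02 + 41 days = 2017-07-13; 2017-07-10 is within that limit.
(2) permitted from 2017-08-02 + 8 days = 2017-08-10 onward; 2017-08-15 is on or after that date.
(3) permitted from 2017-09-05 + 10 days = 2017-09-15 onward; done 2017-09-16, after the minimum wait.
(4) the permitted window runs from 2017-09-16 + 22 = 2017-10-08 to 2017-09-16 + 32 = 2017-10-18; 2017-10-22 is 4 days past the end of the window.
No need to go further; step 4 was not satisfied.

No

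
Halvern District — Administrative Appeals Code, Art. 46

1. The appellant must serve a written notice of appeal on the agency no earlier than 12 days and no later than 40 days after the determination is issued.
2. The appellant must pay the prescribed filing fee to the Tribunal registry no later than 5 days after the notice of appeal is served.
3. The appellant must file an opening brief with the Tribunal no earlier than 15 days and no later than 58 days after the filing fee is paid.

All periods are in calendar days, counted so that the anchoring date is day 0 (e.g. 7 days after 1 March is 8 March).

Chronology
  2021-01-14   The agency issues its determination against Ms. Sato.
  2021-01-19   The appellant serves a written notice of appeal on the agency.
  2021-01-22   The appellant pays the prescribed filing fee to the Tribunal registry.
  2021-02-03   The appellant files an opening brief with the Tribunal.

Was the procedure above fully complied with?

Step 1: the window is 12–40 days after 2021-01-14 (when the determination is issued), so 2021-01-26 through 2021-02-23; done 2021-01-19 — 7 days before the window opened.
The analysis stops there.

No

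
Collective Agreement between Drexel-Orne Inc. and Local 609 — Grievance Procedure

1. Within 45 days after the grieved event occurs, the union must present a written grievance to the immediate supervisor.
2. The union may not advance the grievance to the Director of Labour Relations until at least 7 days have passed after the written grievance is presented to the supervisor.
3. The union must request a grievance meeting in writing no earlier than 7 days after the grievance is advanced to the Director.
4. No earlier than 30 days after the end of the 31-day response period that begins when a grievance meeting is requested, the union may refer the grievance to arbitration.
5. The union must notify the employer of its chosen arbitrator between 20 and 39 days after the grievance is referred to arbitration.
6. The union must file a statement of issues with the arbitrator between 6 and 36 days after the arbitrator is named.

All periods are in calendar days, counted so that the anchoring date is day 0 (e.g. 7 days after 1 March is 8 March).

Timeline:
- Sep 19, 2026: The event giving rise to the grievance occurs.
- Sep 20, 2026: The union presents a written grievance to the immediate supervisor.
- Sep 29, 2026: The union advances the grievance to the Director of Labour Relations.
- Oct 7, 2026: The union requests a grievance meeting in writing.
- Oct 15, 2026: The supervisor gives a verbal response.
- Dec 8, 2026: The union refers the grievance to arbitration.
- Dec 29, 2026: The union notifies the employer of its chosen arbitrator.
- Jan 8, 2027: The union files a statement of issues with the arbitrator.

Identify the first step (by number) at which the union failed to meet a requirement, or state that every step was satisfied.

Step 1 — counting 45 days from Sep 19, 2026 (when the grieved event occurs) gives a deadline of Nov 3, 2026; Sep 20, 2026 is within that limit.
Step 2 — must wait 7 days from Sep 20, 2026 (when the written grievance is presented to the supervisor), so not before Sep 27, 2026; Sep 29, 2026 is on or after that date.
Step 3 — must wait 7 days from Sep 29, 2026 (when the grievance is advanced to the Director), so not before Oct 6, 2026; done Oct 7, 2026 — permitted.
Step 4 — must wait 30 days from Nov 7, 2026 (end of the 31-day response period, which began when a grievance meeting is requested on Oct 7, 2026), so not before Dec 7, 2026; done Dec 8, 2026 — permitted.
Step 5 — 20 and 39 days from Dec 8, 2026 (when the grievance is referred to arbitration) are Dec 28, 2026 and Jan 16, 2027 respectively; done Dec 29, 2026 — within the window.
Step 6 — 6 and 36 days from Dec 29, 2026 (when the arbitrator is named) are Jan 4, 2027 and Feb 3, 2027 respectively; done Jan 8, 2027, which is between those dates.

None — every step was satisfied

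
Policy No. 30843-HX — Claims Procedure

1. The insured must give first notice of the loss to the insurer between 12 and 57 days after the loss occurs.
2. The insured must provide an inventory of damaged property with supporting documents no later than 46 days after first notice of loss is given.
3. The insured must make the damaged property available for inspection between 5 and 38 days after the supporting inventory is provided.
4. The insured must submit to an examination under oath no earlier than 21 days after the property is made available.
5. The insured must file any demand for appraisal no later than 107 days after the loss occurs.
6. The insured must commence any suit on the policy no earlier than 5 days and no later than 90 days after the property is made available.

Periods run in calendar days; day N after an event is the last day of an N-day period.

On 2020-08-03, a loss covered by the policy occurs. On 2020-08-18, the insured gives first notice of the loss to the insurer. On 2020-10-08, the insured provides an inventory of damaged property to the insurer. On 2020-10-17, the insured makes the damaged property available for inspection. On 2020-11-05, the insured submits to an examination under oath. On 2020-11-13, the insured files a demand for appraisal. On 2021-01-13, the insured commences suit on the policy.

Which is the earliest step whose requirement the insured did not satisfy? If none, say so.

Step 1 — 12 and 57 days from 2020-08-03 (when the loss occurs) are 2020-08-15 and 2020-09-29 respectively; done 2020-08-18, which is between those dates.
Step 2 — counting 46 days from 2020-08-18 (when first notice of loss is given) gives a deadline of 2020-10-03; done 2020-10-08 — 5 days late.
No need to go further; step 2 was not satisfied.

Step 2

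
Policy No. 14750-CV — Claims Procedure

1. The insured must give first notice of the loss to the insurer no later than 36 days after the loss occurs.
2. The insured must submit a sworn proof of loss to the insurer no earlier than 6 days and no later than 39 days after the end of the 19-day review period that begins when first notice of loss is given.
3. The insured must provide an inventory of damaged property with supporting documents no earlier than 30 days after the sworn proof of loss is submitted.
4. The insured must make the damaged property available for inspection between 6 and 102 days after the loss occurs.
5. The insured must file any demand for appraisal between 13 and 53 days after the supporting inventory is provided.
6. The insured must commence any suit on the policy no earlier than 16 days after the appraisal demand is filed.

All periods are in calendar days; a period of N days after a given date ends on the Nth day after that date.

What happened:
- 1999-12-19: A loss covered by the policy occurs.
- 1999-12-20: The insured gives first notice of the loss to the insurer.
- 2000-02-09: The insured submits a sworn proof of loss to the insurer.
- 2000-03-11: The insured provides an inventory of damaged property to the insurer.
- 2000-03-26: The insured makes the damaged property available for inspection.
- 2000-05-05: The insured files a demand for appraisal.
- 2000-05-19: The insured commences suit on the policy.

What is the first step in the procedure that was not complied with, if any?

Step 1: 36 days after 1999-12-19 (when the loss occurs) is 2000-01-24; 1999-12-20 is within that limit.
Step 2: the window is 6–39 days after 2000-01-08 (end of the 19-day review period, which began when first notice of loss is given on 1999-12-20), so 2000-01-14 through 2000-02-16; 2000-02-09 falls inside that range.
Step 3: the earliest permitted date is 30 days after 2000-02-09 (when the sworn proof of loss is submitted), i.e. 2000-03-10; 2000-03-11 is on or after that date.
Step 4: the window is 6–102 days after 1999-12-19 (when the loss occurs), so 1999-12-25 through 2000-03-30; 2000-03-26 falls inside that range.
Step 5: the window is 13–53 days after 2000-03-11 (when the supporting inventory is provided), so 2000-03-24 through 2000-05-03; 2000-05-05 is 2 days past the end of the window.

Step 5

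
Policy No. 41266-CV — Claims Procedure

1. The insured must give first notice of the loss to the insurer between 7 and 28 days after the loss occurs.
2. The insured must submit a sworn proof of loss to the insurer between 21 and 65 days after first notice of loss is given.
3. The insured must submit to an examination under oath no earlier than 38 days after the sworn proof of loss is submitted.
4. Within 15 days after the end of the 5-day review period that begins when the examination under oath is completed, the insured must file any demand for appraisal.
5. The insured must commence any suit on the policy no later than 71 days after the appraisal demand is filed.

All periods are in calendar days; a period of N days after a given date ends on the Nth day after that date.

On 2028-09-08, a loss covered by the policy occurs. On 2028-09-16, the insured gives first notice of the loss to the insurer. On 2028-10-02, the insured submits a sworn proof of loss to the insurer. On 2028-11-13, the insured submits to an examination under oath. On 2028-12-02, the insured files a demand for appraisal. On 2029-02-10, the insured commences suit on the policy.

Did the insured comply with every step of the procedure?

No

Step 1: the window is 7–28 days after 2028-09-08 (when the loss occurs), so 2028-09-15 through 2028-10-06; done 2028-09-16, which is between those dates.
Step 2: the window is 21–65 days after 2028-09-16 (when first notice of loss is given), so 2028-10-07 through 2028-11-20; done 2028-10-02 — 5 days before the window opened.
That is the first point of non-compliance.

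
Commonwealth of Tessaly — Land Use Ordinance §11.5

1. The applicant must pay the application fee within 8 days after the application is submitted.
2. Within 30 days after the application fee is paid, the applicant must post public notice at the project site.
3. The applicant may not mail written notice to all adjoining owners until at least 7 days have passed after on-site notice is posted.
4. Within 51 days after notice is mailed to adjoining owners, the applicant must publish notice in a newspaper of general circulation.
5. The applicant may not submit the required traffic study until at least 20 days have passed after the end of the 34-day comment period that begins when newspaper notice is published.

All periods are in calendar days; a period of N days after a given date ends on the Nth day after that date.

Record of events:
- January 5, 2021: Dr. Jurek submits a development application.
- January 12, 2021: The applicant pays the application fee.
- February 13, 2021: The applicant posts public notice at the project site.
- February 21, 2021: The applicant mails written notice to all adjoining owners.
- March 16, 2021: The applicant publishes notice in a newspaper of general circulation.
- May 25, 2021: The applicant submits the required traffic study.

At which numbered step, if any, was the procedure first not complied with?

(1) due by January 5, 2021 + 8 days = January 13, 2021; January 12, 2021 is within that limit.
(2) due by January 12, 2021 + 30 days = February 11, 2021; done February 13, 2021 — 2 days late.

Step 2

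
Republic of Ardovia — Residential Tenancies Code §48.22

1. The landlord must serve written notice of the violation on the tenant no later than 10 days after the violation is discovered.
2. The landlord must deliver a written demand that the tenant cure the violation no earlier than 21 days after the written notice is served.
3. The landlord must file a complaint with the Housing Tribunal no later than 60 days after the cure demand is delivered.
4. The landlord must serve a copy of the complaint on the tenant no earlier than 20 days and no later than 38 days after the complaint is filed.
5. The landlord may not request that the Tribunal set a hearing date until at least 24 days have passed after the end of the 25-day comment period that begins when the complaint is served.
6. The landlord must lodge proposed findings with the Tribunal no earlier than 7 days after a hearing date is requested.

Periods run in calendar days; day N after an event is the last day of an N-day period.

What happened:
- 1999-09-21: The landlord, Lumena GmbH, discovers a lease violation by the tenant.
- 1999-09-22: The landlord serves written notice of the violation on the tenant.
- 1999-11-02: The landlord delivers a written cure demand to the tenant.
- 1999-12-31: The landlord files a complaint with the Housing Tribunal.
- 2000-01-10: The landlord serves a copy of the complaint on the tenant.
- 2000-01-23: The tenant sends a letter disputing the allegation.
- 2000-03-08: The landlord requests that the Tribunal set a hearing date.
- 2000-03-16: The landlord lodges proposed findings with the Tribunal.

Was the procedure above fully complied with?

No

Step 1: 10 days after 1999-09-21 (when the violation is discovered) is 1999-10-01; 1999-09-22 is within that limit.
Step 2: the earliest permitted date is 21 days after 1999-09-22 (when the written notice is served), i.e. 1999-10-13; done 1999-11-02 — permitted.
Step 3: 60 days after 1999-11-02 (when the cure demand is delivered) is 2000-01-01; done 1999-12-31 — timely.
Step 4: the window is 20–38 days after 1999-12-31 (when the complaint is filed), so 2000-01-20 through 2000-02-07; 2000-01-10 is 10 days too early.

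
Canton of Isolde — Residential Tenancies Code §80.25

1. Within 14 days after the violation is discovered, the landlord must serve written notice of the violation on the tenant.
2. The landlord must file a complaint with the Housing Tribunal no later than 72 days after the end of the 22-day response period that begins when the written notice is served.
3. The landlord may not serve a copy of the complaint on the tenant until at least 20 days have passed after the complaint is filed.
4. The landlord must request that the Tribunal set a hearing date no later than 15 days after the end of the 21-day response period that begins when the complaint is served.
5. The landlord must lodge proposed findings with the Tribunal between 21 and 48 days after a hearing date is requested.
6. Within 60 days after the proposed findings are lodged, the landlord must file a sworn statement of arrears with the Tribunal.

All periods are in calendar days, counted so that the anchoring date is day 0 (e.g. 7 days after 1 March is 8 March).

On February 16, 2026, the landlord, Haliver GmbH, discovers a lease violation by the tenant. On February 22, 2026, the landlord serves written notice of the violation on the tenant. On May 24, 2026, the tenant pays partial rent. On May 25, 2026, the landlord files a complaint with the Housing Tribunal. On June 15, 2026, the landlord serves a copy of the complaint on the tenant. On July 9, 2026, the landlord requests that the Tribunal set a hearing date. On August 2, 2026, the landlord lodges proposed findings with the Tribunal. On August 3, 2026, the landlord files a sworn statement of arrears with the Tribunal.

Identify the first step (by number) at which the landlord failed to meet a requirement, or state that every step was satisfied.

(1) due by February 16, 2026 + 14 days = March 2, 2026; completed February 22, 2026, before the deadline.
(2) due by March 16, 2026 + 72 days = May 27, 2026; done May 25, 2026 — timely.
(3) permitted from May 25, 2026 + 20 days = June 14, 2026 onward; done June 15, 2026 — permitted.
(4) due by July 6, 2026 + 15 days = July 21, 2026; July 9, 2026 is within that limit.
(5) the permitted window runs from July 9, 2026 + 21 = July 30, 2026 to July 9, 2026 + 48 = August 26, 2026; done August 2, 2026 — within the window.
(6) due by August 2, 2026 + 60 days = October 1, 2026; August 3, 2026 is within that limit.

None — every step was satisfied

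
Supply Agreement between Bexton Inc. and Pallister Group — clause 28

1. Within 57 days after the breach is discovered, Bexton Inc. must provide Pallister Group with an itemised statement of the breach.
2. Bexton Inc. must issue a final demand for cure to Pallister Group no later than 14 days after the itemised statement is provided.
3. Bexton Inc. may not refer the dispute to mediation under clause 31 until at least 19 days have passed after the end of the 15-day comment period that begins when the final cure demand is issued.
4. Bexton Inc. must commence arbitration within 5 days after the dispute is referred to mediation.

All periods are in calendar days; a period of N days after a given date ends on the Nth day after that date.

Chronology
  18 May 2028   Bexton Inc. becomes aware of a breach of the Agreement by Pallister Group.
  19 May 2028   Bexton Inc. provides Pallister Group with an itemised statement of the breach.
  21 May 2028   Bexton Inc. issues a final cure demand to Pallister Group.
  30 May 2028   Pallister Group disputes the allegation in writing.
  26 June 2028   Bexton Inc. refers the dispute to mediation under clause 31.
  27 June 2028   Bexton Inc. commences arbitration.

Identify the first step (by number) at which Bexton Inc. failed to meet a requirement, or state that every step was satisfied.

(1) due by 18 May 2028 + 57 days = 14 July 2028; 19 May 2028 is within that limit.
(2) due by 19 May 2028 + 14 days = 2 June 2028; completed 21 May 2028, before the deadline.
(3) permitted from 5 June 2028 + 19 days = 24 June 2028 onward; done 26 June 2028 — permitted.
(4) due by 26 June 2028 + 5 days = 1 July 2028; completed 27 June 2028, before the deadline.

None — every step was satisfied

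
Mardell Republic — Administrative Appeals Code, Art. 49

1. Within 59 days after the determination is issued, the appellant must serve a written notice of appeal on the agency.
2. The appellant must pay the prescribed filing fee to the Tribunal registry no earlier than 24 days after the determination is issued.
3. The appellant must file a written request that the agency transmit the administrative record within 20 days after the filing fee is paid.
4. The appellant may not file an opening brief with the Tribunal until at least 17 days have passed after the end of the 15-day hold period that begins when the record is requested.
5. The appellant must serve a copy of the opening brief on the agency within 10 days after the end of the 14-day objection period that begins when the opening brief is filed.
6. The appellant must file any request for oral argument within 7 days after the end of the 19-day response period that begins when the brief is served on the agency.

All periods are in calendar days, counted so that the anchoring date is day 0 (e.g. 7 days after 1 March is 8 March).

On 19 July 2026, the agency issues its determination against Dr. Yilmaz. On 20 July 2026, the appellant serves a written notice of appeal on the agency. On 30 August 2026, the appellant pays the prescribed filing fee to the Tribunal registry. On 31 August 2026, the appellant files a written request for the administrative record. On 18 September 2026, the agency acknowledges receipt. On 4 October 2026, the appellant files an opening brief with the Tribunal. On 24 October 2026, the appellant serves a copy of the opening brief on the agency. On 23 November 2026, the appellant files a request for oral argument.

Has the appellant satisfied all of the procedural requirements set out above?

(1) due by 19 July 2026 + 59 days = 16 September 2026; 20 July 2026 is within that limit.
(2) permitted from 19 July 2026 + 24 days = 12 August 2026 onward; 30 August 2026 is on or after that date.
(3) due by 30 August 2026 + 20 days = 19 September 2026; completed 31 August 2026, before the deadline.
(4) permitted from 15 September 2026 + 17 days = 2 October 2026 onward; 4 October 2026 is on or after that date.
(5) due by 18 October 2026 + 10 days = 28 October 2026; done 24 October 2026 — timely.
(6) due by 12 November 2026 + 7 days = 19 November 2026; not done until 23 November 2026, 4 days after the deadline.

No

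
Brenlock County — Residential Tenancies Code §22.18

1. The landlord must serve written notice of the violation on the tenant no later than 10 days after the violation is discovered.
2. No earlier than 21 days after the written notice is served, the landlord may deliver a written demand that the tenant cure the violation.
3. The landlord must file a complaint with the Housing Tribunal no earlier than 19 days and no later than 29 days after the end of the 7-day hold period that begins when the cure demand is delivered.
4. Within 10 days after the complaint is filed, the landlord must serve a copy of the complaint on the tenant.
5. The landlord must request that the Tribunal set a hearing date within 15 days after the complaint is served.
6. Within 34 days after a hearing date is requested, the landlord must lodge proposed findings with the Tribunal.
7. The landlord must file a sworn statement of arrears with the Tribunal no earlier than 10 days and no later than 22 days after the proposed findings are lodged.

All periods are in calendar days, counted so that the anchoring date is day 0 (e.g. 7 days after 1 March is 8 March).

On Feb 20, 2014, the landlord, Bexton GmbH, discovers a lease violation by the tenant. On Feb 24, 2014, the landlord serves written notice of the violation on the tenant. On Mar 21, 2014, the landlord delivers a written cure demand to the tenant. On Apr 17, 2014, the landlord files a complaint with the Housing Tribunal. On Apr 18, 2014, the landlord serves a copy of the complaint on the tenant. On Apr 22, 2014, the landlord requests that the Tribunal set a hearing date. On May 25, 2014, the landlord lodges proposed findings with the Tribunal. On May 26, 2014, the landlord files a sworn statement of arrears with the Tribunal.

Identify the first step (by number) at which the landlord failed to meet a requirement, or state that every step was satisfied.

Step 7

Step 1 — counting 10 days from Feb 20, 2014 (when the violation is discovered) gives a deadline of Mar 2, 2014; completed Feb 24, 2014, before the deadline.
Step 2 — must wait 21 days from Feb 24, 2014 (when the written notice is served), so not before Mar 17, 2014; done Mar 21, 2014, after the minimum wait.
Step 3 — 19 and 29 days from Mar 28, 2014 (end of the 7-day hold period, which began when the cure demand is delivered on Mar 21, 2014) are Apr 16, 2014 and Apr 26, 2014 respectively; done Apr 17, 2014, which is between those dates.
Step 4 — counting 10 days from Apr 17, 2014 (when the complaint is filed) gives a deadline of Apr 27, 2014; Apr 18, 2014 is within that limit.
Step 5 — counting 15 days from Apr 18, 2014 (when the complaint is served) gives a deadline of May 3, 2014; Apr 22, 2014 is within that limit.
Step 6 — counting 34 days from Apr 22, 2014 (when a hearing date is requested) gives a deadline of May 26, 2014; completed May 25, 2014, before the deadline.
Step 7 — 10 and 22 days from May 25, 2014 (when the proposed findings are lodged) are Jun 4, 2014 and Jun 16, 2014 respectively; done May 26, 2014 — 9 days before the window opened.
The analysis stops there.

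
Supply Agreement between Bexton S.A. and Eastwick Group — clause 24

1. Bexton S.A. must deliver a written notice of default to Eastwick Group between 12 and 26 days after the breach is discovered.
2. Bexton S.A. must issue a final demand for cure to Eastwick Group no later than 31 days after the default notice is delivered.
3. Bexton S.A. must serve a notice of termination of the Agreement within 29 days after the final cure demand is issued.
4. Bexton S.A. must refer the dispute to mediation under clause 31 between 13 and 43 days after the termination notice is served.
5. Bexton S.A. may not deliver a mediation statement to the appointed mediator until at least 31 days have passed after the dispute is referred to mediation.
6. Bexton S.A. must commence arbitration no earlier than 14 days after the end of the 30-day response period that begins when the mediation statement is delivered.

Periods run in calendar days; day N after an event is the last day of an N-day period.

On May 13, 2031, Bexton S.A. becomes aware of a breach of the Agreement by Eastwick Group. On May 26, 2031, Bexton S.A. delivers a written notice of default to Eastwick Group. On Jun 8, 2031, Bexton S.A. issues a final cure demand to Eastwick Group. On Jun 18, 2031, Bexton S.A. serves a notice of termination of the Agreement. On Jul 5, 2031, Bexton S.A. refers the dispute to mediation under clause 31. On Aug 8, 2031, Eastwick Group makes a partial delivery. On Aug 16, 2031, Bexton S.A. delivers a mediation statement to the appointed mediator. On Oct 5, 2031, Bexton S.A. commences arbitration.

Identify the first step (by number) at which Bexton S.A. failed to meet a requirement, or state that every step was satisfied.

None — every step was satisfied

Step 1: the window is 12–26 days after May 13, 2031 (when the breach is discovered), so May 25, 2031 through Jun 8, 2031; May 26, 2031 falls inside that range.
Step 2: 31 days after May 26, 2031 (when the default notice is delivered) is Jun 26, 2031; completed Jun 8, 2031, before the deadline.
Step 3: 29 days after Jun 8, 2031 (when the final cure demand is issued) is Jul 7, 2031; done Jun 18, 2031 — timely.
Step 4: the window is 13–43 days after Jun 18, 2031 (when the termination notice is served), so Jul 1, 2031 through Jul 31, 2031; Jul 5, 2031 falls inside that range.
Step 5: the earliest permitted date is 31 days after Jul 5, 2031 (when the dispute is referred to mediation), i.e. Aug 5, 2031; done Aug 16, 2031 — permitted.
Step 6: the earliest permitted date is 14 days after Sep 15, 2031 (end of the 30-day response period, which began when the mediation statement is delivered on Aug 16, 2031), i.e. Sep 29, 2031; Oct 5, 2031 is on or after that date.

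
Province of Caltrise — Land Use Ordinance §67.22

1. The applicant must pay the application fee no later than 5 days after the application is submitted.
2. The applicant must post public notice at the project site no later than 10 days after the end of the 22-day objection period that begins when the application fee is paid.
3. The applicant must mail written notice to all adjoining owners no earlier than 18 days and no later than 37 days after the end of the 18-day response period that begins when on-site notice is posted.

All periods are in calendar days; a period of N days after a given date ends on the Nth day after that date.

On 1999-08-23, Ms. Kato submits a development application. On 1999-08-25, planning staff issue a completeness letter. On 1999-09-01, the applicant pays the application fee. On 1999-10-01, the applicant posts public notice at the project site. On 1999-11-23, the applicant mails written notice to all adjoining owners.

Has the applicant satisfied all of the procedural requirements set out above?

Step 1: 5 days after 1999-08-23 (when the application is submitted) is 1999-08-28; not done until 1999-09-01, 4 days after the deadline.

No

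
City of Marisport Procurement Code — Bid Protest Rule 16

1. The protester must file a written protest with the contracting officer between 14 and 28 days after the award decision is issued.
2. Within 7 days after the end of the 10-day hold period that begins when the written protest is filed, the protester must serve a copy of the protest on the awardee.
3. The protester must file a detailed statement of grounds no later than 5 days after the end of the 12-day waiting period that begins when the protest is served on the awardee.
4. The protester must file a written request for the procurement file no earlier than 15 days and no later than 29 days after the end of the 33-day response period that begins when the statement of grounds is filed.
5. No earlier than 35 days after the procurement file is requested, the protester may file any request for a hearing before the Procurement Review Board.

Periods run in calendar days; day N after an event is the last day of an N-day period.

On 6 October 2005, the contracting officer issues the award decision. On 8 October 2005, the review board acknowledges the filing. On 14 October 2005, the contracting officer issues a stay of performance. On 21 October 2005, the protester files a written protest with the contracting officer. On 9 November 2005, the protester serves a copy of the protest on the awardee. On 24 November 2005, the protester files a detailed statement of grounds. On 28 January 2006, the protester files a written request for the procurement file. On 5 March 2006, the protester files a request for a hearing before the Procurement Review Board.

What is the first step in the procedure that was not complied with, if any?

(1) the permitted window runs from 6 October 2005 + 14 = 20 October 2005 to 6 October 2005 + 28 = 3 November 2005; 21 October 2005 falls inside that range.
(2) due by 31 October 2005 + 7 days = 7 November 2005; not done until 9 November 2005, 2 days after the deadline.

Step 2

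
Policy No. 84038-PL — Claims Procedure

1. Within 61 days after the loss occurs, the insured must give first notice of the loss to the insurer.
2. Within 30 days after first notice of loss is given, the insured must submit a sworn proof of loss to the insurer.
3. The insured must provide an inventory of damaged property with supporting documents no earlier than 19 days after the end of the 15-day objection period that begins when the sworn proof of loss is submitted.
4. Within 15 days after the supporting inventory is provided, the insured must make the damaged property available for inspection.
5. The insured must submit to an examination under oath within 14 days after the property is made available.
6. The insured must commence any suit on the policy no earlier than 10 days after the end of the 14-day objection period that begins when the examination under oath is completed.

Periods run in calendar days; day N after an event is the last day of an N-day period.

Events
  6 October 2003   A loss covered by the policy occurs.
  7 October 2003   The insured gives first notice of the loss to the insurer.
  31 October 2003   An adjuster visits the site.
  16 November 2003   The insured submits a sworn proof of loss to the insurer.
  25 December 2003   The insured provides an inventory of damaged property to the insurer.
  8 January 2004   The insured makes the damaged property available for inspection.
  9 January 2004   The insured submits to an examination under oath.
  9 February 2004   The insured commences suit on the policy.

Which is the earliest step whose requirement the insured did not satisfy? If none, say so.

Step 1: 61 days after 6 October 2003 (when the loss occurs) is 6 December 2003; completed 7 October 2003, before the deadline.
Step 2: 30 days after 7 October 2003 (when first notice of loss is given) is 6 November 2003; 16 November 2003 misses that deadline by 10 days.
That is the first point of non-compliance.

Step 2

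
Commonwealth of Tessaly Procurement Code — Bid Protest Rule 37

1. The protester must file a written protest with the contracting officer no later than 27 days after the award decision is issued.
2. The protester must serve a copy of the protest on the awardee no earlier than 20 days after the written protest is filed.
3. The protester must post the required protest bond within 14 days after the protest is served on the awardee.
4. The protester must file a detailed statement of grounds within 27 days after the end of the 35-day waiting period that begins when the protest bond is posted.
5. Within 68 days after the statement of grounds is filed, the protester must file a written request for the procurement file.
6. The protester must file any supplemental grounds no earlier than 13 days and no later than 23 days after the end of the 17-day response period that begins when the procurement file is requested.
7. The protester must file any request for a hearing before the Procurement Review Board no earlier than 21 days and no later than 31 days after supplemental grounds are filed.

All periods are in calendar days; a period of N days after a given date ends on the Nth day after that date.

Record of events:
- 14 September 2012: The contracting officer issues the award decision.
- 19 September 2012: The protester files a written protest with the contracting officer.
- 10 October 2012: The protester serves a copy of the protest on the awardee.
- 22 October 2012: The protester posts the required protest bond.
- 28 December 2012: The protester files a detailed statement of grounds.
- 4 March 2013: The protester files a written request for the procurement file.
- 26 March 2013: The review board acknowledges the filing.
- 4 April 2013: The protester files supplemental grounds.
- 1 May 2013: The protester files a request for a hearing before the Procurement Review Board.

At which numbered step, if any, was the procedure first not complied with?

Step 4

Step 1 — counting 27 days from 14 September 2012 (when the award decision is issued) gives a deadline of 11 October 2012; completed 19 September 2012, before the deadline.
Step 2 — must wait 20 days from 19 September 2012 (when the written protest is filed), so not before 9 October 2012; done 10 October 2012, after the minimum wait.
Step 3 — counting 14 days from 10 October 2012 (when the protest is served on the awardee) gives a deadline of 24 October 2012; done 22 October 2012 — timely.
Step 4 — counting 27 days from 26 November 2012 (end of the 35-day waiting period, which began when the protest bond is posted on 22 October 2012) gives a deadline of 23 December 2012; 28 December 2012 misses that deadline by 5 days.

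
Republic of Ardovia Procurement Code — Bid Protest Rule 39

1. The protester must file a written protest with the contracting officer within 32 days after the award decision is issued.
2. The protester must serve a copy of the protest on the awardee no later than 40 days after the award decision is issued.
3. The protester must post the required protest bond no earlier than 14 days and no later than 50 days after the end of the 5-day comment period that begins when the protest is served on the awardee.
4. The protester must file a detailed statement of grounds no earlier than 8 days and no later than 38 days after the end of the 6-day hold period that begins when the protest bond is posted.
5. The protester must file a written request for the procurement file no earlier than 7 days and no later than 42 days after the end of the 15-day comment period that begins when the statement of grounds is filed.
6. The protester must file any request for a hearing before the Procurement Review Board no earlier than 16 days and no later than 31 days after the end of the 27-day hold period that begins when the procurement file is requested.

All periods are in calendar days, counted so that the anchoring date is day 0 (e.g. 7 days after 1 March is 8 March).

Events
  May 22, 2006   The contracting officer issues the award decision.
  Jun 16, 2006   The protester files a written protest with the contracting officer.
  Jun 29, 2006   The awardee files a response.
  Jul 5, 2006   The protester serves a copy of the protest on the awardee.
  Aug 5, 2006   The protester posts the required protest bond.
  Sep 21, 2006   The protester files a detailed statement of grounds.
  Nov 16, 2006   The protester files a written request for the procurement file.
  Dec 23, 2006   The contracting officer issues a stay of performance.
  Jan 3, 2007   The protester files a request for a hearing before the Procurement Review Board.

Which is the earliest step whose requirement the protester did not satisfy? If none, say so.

Step 2

Step 1: 32 days after May 22, 2006 (when the award decision is issued) is Jun 23, 2006; completed Jun 16, 2006, before the deadline.
Step 2: 40 days after May 22, 2006 (when the award decision is issued) is Jul 1, 2006; not done until Jul 5, 2006, 4 days after the deadline.
That is the first point of non-compliance.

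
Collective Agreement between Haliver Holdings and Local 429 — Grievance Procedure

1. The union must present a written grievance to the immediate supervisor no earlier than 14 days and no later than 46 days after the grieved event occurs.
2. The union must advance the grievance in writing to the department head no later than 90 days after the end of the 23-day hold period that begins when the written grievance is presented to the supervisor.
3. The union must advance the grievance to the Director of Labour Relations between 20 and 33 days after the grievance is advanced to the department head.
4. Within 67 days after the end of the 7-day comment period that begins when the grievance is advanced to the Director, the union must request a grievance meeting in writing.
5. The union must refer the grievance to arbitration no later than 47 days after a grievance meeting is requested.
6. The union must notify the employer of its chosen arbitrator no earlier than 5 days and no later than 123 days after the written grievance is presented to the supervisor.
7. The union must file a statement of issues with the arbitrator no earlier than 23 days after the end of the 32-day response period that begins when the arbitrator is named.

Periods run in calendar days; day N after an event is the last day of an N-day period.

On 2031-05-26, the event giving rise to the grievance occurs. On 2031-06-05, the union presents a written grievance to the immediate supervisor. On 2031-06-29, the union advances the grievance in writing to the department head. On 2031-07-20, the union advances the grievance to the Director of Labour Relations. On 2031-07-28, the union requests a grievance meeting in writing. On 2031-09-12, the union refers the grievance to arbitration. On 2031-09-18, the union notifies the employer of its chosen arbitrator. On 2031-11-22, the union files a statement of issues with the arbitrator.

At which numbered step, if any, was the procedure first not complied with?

(1) the permitted window runs from 2031-05-26 + 14 = 2031-06-09 to 2031-05-26 + 46 = 2031-07-11; done 2031-06-05 — 4 days before the window opened.
Later steps need not be reached.

Step 1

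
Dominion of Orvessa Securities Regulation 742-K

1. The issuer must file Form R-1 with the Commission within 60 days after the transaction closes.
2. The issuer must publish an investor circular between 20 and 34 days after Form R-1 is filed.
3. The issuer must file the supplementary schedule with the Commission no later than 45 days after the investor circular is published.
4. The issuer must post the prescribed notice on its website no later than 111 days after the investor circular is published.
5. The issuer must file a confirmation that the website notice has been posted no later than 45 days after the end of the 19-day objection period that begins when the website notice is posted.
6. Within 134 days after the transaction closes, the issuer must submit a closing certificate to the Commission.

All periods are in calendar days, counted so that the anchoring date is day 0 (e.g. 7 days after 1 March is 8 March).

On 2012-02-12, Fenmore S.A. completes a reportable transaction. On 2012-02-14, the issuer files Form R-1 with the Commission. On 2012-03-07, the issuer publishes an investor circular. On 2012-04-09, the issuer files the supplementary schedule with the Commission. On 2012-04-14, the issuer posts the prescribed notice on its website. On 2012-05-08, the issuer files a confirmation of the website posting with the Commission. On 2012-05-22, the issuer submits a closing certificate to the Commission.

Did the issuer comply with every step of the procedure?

Step 1: 60 days after 2012-02-12 (when the transaction closes) is 2012-04-12; 2012-02-14 is within that limit.
Step 2: the window is 20–34 days after 2012-02-14 (when Form R-1 is filed), so 2012-03-05 through 2012-03-19; done 2012-03-07 — within the window.
Step 3: 45 days after 2012-03-07 (when the investor circular is published) is 2012-04-21; completed 2012-04-09, before the deadline.
Step 4: 111 days after 2012-03-07 (when the investor circular is published) is 2012-06-26; 2012-04-14 is within that limit.
Step 5: 45 days after 2012-05-03 (end of the 19-day objection period, which began when the website notice is posted on 2012-04-14) is 2012-06-17; 2012-05-08 is within that limit.
Step 6: 134 days after 2012-02-12 (when the transaction closes) is 2012-06-25; completed 2012-05-22, before the deadline.

Yes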